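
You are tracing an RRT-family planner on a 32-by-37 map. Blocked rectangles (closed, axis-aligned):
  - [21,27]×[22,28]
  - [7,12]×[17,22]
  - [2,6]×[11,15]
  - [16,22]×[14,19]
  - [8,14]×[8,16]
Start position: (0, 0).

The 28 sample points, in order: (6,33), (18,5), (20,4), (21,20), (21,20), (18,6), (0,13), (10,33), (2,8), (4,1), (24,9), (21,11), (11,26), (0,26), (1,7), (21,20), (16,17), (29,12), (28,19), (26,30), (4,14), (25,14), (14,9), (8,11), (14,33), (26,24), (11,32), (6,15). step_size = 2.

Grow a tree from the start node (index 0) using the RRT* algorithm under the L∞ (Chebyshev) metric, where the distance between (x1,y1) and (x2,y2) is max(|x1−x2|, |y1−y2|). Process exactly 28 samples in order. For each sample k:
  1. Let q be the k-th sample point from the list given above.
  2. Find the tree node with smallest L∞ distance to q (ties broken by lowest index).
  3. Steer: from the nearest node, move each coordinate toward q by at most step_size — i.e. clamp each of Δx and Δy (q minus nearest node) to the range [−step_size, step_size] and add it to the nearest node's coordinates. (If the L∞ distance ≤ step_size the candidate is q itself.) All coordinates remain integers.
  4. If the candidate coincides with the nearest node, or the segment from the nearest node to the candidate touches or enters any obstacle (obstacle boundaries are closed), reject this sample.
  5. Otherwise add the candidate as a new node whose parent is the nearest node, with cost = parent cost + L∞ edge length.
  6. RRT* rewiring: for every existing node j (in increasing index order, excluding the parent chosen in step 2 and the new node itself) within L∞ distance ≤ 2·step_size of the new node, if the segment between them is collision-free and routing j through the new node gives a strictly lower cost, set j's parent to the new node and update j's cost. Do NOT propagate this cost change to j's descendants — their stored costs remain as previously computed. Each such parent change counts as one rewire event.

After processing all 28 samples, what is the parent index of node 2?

1. q=(6,33) nearest=0 d=33 new=(2,2) → add node 1 parent=0 cost=2
2. q=(18,5) nearest=1 d=16 new=(4,4) → add node 2 parent=1 cost=4
3. q=(20,4) nearest=2 d=16 new=(6,4) → add node 3 parent=2 cost=6
4. q=(21,20) nearest=3 d=16 new=(8,6) → add node 4 parent=3 cost=8
5. q=(21,20) nearest=4 d=14 new=(10,8) → blocked by [8,14]×[8,16], reject
6. q=(18,6) nearest=4 d=10 new=(10,6) → add node 5 parent=4 cost=10
7. q=(0,13) nearest=4 d=8 new=(6,8) → add node 6 parent=4 cost=10
8. q=(10,33) nearest=6 d=25 new=(8,10) → blocked by [8,14]×[8,16], reject
9. q=(2,8) nearest=2 d=4 new=(2,6) → add node 7 parent=2 cost=6
10. q=(4,1) nearest=1 d=2 new=(4,1) → add node 8 parent=1 cost=4
11. q=(24,9) nearest=5 d=14 new=(12,8) → blocked by [8,14]×[8,16], reject
12. q=(21,11) nearest=5 d=11 new=(12,8) → blocked by [8,14]×[8,16], reject
13. q=(11,26) nearest=6 d=18 new=(8,10) → blocked by [8,14]×[8,16], reject
14. q=(0,26) nearest=6 d=18 new=(4,10) → add node 9 parent=6 cost=12
15. q=(1,7) nearest=7 d=1 new=(1,7) → add node 10 parent=7 cost=7; rewire 9→10 (10<12)
16. q=(21,20) nearest=4 d=14 new=(10,8) → blocked by [8,14]×[8,16], reject
17. q=(16,17) nearest=6 d=10 new=(8,10) → blocked by [8,14]×[8,16], reject
18. q=(29,12) nearest=5 d=19 new=(12,8) → blocked by [8,14]×[8,16], reject
19. q=(28,19) nearest=5 d=18 new=(12,8) → blocked by [8,14]×[8,16], reject
20. q=(26,30) nearest=6 d=22 new=(8,10) → blocked by [8,14]×[8,16], reject
21. q=(4,14) nearest=9 d=4 new=(4,12) → blocked by [2,6]×[11,15], reject
22. q=(25,14) nearest=5 d=15 new=(12,8) → blocked by [8,14]×[8,16], reject
23. q=(14,9) nearest=5 d=4 new=(12,8) → blocked by [8,14]×[8,16], reject
24. q=(8,11) nearest=6 d=3 new=(8,10) → blocked by [8,14]×[8,16], reject
25. q=(14,33) nearest=9 d=23 new=(6,12) → blocked by [2,6]×[11,15], reject
26. q=(26,24) nearest=4 d=18 new=(10,8) → blocked by [8,14]×[8,16], reject
27. q=(11,32) nearest=9 d=22 new=(6,12) → blocked by [2,6]×[11,15], reject
28. q=(6,15) nearest=9 d=5 new=(6,12) → blocked by [2,6]×[11,15], reject

Parent of node 2: 1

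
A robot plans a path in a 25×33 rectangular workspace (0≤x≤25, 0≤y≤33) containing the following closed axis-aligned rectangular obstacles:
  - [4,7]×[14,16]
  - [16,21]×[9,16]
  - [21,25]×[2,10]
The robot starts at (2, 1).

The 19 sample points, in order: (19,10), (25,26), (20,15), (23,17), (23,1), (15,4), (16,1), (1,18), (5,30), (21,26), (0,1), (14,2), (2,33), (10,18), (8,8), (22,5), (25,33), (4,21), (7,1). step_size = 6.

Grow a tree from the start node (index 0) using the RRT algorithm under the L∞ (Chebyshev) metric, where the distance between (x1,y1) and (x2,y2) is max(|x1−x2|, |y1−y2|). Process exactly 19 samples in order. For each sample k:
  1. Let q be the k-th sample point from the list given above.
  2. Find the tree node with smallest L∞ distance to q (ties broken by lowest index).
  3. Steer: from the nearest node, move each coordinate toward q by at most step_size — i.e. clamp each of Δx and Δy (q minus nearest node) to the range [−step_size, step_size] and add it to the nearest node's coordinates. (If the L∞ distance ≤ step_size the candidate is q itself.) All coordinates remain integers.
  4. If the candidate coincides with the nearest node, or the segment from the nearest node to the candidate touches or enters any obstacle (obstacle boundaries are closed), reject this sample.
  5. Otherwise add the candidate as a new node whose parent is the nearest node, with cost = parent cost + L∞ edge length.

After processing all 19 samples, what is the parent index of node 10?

1. q=(19,10) nearest=0 d=17 new=(8,7) → add node 1 parent=0 cost=6
2. q=(25,26) nearest=1 d=19 new=(14,13) → add node 2 parent=1 cost=12
3. q=(20,15) nearest=2 d=6 new=(20,15) → blocked by [16,21]×[9,16], reject
4. q=(23,17) nearest=2 d=9 new=(20,17) → blocked by [16,21]×[9,16], reject
5. q=(23,1) nearest=2 d=12 new=(20,7) → blocked by [16,21]×[9,16], reject
6. q=(15,4) nearest=1 d=7 new=(14,4) → add node 3 parent=1 cost=12
7. q=(16,1) nearest=3 d=3 new=(16,1) → add node 4 parent=3 cost=15
8. q=(1,18) nearest=1 d=11 new=(2,13) → add node 5 parent=1 cost=12
9. q=(5,30) nearest=2 d=17 new=(8,19) → add node 6 parent=2 cost=18
10. q=(21,26) nearest=2 d=13 new=(20,19) → blocked by [16,21]×[9,16], reject
11. q=(0,1) nearest=0 d=2 new=(0,1) → add node 7 parent=0 cost=2
12. q=(14,2) nearest=3 d=2 new=(14,2) → add node 8 parent=3 cost=14
13. q=(2,33) nearest=6 d=14 new=(2,25) → add node 9 parent=6 cost=24
14. q=(10,18) nearest=6 d=2 new=(10,18) → add node 10 parent=6 cost=20
15. q=(8,8) nearest=1 d=1 new=(8,8) → add node 11 parent=1 cost=7
16. q=(22,5) nearest=4 d=6 new=(22,5) → blocked by [21,25]×[2,10], reject
17. q=(25,33) nearest=10 d=15 new=(16,24) → add node 12 parent=10 cost=26
18. q=(4,21) nearest=6 d=4 new=(4,21) → add node 13 parent=6 cost=22
19. q=(7,1) nearest=0 d=5 new=(7,1) → add node 14 parent=0 cost=5

Parent of node 10: 6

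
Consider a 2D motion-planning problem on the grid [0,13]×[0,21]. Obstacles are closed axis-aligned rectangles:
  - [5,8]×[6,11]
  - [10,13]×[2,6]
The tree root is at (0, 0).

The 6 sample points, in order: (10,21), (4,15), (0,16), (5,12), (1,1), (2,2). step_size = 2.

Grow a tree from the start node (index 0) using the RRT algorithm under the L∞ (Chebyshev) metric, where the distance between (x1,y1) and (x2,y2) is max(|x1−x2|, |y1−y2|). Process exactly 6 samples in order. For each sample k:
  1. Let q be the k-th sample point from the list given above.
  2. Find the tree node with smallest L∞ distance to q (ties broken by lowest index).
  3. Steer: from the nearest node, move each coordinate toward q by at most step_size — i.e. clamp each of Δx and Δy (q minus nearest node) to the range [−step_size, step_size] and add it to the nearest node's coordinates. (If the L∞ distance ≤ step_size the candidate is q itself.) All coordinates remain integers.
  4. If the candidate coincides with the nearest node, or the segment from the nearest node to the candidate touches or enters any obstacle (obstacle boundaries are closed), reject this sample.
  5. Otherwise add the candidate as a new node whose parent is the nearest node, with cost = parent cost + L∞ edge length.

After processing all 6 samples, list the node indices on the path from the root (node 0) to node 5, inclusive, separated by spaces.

Path: 0 5

1. q=(10,21) nearest=0 d=21 new=(2,2) → add node 1 parent=0 cost=2
2. q=(4,15) nearest=1 d=13 new=(4,4) → add node 2 parent=1 cost=4
3. q=(0,16) nearest=2 d=12 new=(2,6) → add node 3 parent=2 cost=6
4. q=(5,12) nearest=3 d=6 new=(4,8) → add node 4 parent=3 cost=8
5. q=(1,1) nearest=0 d=1 new=(1,1) → add node 5 parent=0 cost=1
6. q=(2,2) nearest=1 d=0 → coincident, reject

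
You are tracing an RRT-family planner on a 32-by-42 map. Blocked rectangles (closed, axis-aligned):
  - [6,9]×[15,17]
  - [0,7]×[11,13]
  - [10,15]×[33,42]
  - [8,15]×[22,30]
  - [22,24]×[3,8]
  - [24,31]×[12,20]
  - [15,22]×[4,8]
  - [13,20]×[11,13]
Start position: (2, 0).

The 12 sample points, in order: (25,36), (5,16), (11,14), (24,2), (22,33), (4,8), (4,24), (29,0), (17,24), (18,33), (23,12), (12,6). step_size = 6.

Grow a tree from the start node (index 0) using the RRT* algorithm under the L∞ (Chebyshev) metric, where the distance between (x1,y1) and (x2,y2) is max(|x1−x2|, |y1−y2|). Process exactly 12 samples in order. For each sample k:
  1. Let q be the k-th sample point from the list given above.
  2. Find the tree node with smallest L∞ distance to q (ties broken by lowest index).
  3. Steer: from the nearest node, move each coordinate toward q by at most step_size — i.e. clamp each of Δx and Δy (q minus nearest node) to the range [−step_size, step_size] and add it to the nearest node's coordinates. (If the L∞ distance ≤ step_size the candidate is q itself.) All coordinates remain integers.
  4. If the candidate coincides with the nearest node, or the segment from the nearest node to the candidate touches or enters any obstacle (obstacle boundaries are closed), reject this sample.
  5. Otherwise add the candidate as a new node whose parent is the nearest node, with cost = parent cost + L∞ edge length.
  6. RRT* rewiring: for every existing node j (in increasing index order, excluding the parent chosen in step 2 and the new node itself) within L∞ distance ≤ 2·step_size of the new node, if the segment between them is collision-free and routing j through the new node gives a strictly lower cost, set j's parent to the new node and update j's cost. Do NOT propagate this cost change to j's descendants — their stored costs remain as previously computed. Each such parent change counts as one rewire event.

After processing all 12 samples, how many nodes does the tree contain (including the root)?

1. q=(25,36) nearest=0 d=36 new=(8,6) → add node 1 parent=0 cost=6
2. q=(5,16) nearest=1 d=10 new=(5,12) → blocked by [0,7]×[11,13], reject
3. q=(11,14) nearest=1 d=8 new=(11,12) → add node 2 parent=1 cost=12
4. q=(24,2) nearest=2 d=13 new=(17,6) → blocked by [15,22]×[4,8], reject
5. q=(22,33) nearest=2 d=21 new=(17,18) → add node 3 parent=2 cost=18
6. q=(4,8) nearest=1 d=4 new=(4,8) → add node 4 parent=1 cost=10
7. q=(4,24) nearest=2 d=12 new=(5,18) → blocked by [6,9]×[15,17], reject
8. q=(29,0) nearest=2 d=18 new=(17,6) → blocked by [15,22]×[4,8], reject
9. q=(17,24) nearest=3 d=6 new=(17,24) → add node 5 parent=3 cost=24
10. q=(18,33) nearest=5 d=9 new=(18,30) → add node 6 parent=5 cost=30
11. q=(23,12) nearest=3 d=6 new=(23,12) → add node 7 parent=3 cost=24
12. q=(12,6) nearest=1 d=4 new=(12,6) → add node 8 parent=1 cost=10

Node count: 9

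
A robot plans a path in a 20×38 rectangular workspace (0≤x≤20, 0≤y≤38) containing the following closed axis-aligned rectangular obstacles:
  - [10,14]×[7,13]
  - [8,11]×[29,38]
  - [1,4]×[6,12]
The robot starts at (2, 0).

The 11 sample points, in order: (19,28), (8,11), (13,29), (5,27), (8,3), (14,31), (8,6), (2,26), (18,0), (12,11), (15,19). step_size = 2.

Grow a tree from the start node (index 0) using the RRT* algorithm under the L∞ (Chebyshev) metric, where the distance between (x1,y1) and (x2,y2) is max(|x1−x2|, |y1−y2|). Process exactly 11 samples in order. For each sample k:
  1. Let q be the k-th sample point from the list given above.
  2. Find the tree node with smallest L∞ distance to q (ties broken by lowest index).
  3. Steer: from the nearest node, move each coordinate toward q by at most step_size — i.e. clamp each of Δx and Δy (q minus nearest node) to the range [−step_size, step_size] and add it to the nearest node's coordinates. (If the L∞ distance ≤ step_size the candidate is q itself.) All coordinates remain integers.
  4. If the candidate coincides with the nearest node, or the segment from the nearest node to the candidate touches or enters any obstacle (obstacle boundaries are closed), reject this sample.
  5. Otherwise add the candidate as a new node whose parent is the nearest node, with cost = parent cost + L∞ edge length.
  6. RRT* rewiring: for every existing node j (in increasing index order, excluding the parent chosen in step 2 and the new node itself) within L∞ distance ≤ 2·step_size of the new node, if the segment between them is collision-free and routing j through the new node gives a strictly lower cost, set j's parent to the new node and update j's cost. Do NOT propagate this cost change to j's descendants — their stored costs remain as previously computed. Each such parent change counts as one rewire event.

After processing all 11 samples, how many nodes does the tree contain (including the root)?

Node count: 9

1. q=(19,28) nearest=0 d=28 new=(4,2) → add node 1 parent=0 cost=2
2. q=(8,11) nearest=1 d=9 new=(6,4) → add node 2 parent=1 cost=4
3. q=(13,29) nearest=2 d=25 new=(8,6) → add node 3 parent=2 cost=6
4. q=(5,27) nearest=3 d=21 new=(6,8) → add node 4 parent=3 cost=8
5. q=(8,3) nearest=2 d=2 new=(8,3) → add node 5 parent=2 cost=6
6. q=(14,31) nearest=4 d=23 new=(8,10) → add node 6 parent=4 cost=10
7. q=(8,6) nearest=3 d=0 → coincident, reject
8. q=(2,26) nearest=6 d=16 new=(6,12) → add node 7 parent=6 cost=12
9. q=(18,0) nearest=3 d=10 new=(10,4) → add node 8 parent=3 cost=8
10. q=(12,11) nearest=6 d=4 new=(10,11) → blocked by [10,14]×[7,13], reject
11. q=(15,19) nearest=6 d=9 new=(10,12) → blocked by [10,14]×[7,13], reject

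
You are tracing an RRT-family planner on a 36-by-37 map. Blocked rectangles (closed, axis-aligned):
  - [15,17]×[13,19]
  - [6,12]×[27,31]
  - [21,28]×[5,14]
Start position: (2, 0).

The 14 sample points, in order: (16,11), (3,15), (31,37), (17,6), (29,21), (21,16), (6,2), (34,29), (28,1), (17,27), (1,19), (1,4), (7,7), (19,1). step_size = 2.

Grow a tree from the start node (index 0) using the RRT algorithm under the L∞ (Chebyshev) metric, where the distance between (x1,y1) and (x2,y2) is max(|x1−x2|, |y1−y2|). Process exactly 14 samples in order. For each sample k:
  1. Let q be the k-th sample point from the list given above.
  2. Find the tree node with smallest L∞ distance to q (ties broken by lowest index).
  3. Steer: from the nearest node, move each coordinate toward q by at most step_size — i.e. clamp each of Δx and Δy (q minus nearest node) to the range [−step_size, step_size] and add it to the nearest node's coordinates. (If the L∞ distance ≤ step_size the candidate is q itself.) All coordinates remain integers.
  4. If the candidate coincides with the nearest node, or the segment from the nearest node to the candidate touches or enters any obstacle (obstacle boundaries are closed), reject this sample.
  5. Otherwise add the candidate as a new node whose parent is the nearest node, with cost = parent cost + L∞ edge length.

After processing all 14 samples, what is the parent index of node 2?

1. q=(16,11) nearest=0 d=14 new=(4,2) → add node 1 parent=0 cost=2
2. q=(3,15) nearest=1 d=13 new=(3,4) → add node 2 parent=1 cost=4
3. q=(31,37) nearest=2 d=33 new=(5,6) → add node 3 parent=2 cost=6
4. q=(17,6) nearest=3 d=12 new=(7,6) → add node 4 parent=3 cost=8
5. q=(29,21) nearest=4 d=22 new=(9,8) → add node 5 parent=4 cost=10
6. q=(21,16) nearest=5 d=12 new=(11,10) → add node 6 parent=5 cost=12
7. q=(6,2) nearest=1 d=2 new=(6,2) → add node 7 parent=1 cost=4
8. q=(34,29) nearest=6 d=23 new=(13,12) → add node 8 parent=6 cost=14
9. q=(28,1) nearest=8 d=15 new=(15,10) → add node 9 parent=8 cost=16
10. q=(17,27) nearest=8 d=15 new=(15,14) → blocked by [15,17]×[13,19], reject
11. q=(1,19) nearest=6 d=10 new=(9,12) → add node 10 parent=6 cost=14
12. q=(1,4) nearest=2 d=2 new=(1,4) → add node 11 parent=2 cost=6
13. q=(7,7) nearest=4 d=1 new=(7,7) → add node 12 parent=4 cost=9
14. q=(19,1) nearest=6 d=9 new=(13,8) → add node 13 parent=6 cost=14

Parent of node 2: 1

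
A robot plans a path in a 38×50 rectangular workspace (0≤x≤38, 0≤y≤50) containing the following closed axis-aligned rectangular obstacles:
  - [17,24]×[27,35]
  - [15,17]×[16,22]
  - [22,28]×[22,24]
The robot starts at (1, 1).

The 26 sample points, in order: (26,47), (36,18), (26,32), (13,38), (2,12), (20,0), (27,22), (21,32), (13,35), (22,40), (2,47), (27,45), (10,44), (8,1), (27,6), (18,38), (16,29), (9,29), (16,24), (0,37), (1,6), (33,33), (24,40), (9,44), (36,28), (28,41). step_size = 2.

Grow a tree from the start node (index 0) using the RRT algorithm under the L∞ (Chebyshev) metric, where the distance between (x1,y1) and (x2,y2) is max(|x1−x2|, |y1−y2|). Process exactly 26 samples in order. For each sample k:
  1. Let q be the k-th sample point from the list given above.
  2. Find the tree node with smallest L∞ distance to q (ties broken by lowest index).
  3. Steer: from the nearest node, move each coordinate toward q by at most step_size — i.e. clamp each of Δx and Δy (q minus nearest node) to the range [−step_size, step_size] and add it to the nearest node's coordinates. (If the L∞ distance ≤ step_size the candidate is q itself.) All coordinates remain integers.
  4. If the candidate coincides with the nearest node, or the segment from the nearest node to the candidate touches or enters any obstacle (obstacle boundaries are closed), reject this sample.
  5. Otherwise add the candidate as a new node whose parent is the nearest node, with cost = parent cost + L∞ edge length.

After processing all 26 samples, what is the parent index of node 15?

1. q=(26,47) nearest=0 d=46 new=(3,3) → add node 1 parent=0 cost=2
2. q=(36,18) nearest=1 d=33 new=(5,5) → add node 2 parent=1 cost=4
3. q=(26,32) nearest=2 d=27 new=(7,7) → add node 3 parent=2 cost=6
4. q=(13,38) nearest=3 d=31 new=(9,9) → add node 4 parent=3 cost=8
5. q=(2,12) nearest=3 d=5 new=(5,9) → add node 5 parent=3 cost=8
6. q=(20,0) nearest=4 d=11 new=(11,7) → add node 6 parent=4 cost=10
7. q=(27,22) nearest=6 d=16 new=(13,9) → add node 7 parent=6 cost=12
8. q=(21,32) nearest=4 d=23 new=(11,11) → add node 8 parent=4 cost=10
9. q=(13,35) nearest=8 d=24 new=(13,13) → add node 9 parent=8 cost=12
10. q=(22,40) nearest=9 d=27 new=(15,15) → add node 10 parent=9 cost=14
11. q=(2,47) nearest=10 d=32 new=(13,17) → add node 11 parent=10 cost=16
12. q=(27,45) nearest=11 d=28 new=(15,19) → blocked by [15,17]×[16,22], reject
13. q=(10,44) nearest=11 d=27 new=(11,19) → add node 12 parent=11 cost=18
14. q=(8,1) nearest=2 d=4 new=(7,3) → add node 13 parent=2 cost=6
15. q=(27,6) nearest=10 d=12 new=(17,13) → add node 14 parent=10 cost=16
16. q=(18,38) nearest=12 d=19 new=(13,21) → add node 15 parent=12 cost=20
17. q=(16,29) nearest=15 d=8 new=(15,23) → add node 16 parent=15 cost=22
18. q=(9,29) nearest=16 d=6 new=(13,25) → add node 17 parent=16 cost=24
19. q=(16,24) nearest=16 d=1 new=(16,24) → add node 18 parent=16 cost=23
20. q=(0,37) nearest=17 d=13 new=(11,27) → add node 19 parent=17 cost=26
21. q=(1,6) nearest=1 d=3 new=(1,5) → add node 20 parent=1 cost=4
22. q=(33,33) nearest=18 d=17 new=(18,26) → add node 21 parent=18 cost=25
23. q=(24,40) nearest=19 d=13 new=(13,29) → add node 22 parent=19 cost=28
24. q=(9,44) nearest=22 d=15 new=(11,31) → add node 23 parent=22 cost=30
25. q=(36,28) nearest=21 d=18 new=(20,28) → blocked by [17,24]×[27,35], reject
26. q=(28,41) nearest=21 d=15 new=(20,28) → blocked by [17,24]×[27,35], reject

Parent of node 15: 12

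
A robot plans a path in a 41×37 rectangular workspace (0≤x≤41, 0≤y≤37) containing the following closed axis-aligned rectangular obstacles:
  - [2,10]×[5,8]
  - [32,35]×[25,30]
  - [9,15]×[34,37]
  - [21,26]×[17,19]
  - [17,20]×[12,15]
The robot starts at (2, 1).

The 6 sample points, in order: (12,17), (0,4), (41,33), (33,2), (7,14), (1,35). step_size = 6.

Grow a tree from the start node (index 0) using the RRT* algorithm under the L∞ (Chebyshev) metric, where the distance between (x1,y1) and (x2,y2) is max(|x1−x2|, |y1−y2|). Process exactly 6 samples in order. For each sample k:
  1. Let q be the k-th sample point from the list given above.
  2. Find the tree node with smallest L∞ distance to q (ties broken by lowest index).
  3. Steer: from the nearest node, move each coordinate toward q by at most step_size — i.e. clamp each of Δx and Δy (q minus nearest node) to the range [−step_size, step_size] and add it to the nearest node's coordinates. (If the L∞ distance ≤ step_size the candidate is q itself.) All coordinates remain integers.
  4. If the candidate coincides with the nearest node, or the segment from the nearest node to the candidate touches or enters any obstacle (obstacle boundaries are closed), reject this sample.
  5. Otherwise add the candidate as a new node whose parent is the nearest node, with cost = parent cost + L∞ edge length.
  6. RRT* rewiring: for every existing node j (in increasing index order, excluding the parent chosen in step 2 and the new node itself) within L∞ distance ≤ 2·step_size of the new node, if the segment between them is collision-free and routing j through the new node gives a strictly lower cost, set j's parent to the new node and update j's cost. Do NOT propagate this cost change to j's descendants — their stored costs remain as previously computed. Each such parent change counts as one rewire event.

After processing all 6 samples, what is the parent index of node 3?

1. q=(12,17) nearest=0 d=16 new=(8,7) → blocked by [2,10]×[5,8], reject
2. q=(0,4) nearest=0 d=3 new=(0,4) → add node 1 parent=0 cost=3
3. q=(41,33) nearest=0 d=39 new=(8,7) → blocked by [2,10]×[5,8], reject
4. q=(33,2) nearest=0 d=31 new=(8,2) → add node 2 parent=0 cost=6
5. q=(7,14) nearest=1 d=10 new=(6,10) → blocked by [2,10]×[5,8], reject
6. q=(1,35) nearest=1 d=31 new=(1,10) → add node 3 parent=1 cost=9

Parent of node 3: 1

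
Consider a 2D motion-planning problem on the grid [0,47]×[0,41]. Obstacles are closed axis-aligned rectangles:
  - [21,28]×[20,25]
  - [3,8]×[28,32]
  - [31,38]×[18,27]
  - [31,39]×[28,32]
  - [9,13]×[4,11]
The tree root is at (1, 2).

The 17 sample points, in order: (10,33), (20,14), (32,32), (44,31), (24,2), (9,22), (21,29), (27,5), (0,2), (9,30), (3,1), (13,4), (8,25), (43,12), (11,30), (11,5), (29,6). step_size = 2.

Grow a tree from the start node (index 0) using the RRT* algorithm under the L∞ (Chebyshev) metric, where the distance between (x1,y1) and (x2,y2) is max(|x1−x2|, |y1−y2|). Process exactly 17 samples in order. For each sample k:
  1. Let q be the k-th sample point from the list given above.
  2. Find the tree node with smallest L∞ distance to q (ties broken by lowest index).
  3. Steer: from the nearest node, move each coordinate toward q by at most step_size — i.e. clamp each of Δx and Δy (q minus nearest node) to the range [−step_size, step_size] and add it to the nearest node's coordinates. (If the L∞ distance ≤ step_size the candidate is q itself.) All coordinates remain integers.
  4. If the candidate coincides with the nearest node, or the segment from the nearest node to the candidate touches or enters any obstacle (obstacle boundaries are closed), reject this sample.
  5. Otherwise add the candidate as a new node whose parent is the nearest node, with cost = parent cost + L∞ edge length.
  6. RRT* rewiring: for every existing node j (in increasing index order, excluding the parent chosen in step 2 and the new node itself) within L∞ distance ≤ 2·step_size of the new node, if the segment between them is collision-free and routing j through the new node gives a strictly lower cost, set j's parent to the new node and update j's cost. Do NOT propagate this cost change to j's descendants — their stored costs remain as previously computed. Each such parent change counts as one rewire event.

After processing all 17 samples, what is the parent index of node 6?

Parent of node 6: 3

1. q=(10,33) nearest=0 d=31 new=(3,4) → add node 1 parent=0 cost=2
2. q=(20,14) nearest=1 d=17 new=(5,6) → add node 2 parent=1 cost=4
3. q=(32,32) nearest=2 d=27 new=(7,8) → add node 3 parent=2 cost=6
4. q=(44,31) nearest=3 d=37 new=(9,10) → blocked by [9,13]×[4,11], reject
5. q=(24,2) nearest=3 d=17 new=(9,6) → blocked by [9,13]×[4,11], reject
6. q=(9,22) nearest=3 d=14 new=(9,10) → blocked by [9,13]×[4,11], reject
7. q=(21,29) nearest=3 d=21 new=(9,10) → blocked by [9,13]×[4,11], reject
8. q=(27,5) nearest=3 d=20 new=(9,6) → blocked by [9,13]×[4,11], reject
9. q=(0,2) nearest=0 d=1 new=(0,2) → add node 4 parent=0 cost=1
10. q=(9,30) nearest=3 d=22 new=(9,10) → blocked by [9,13]×[4,11], reject
11. q=(3,1) nearest=0 d=2 new=(3,1) → add node 5 parent=0 cost=2
12. q=(13,4) nearest=3 d=6 new=(9,6) → blocked by [9,13]×[4,11], reject
13. q=(8,25) nearest=3 d=17 new=(8,10) → add node 6 parent=3 cost=8
14. q=(43,12) nearest=6 d=35 new=(10,12) → blocked by [9,13]×[4,11], reject
15. q=(11,30) nearest=6 d=20 new=(10,12) → blocked by [9,13]×[4,11], reject
16. q=(11,5) nearest=3 d=4 new=(9,6) → blocked by [9,13]×[4,11], reject
17. q=(29,6) nearest=6 d=21 new=(10,8) → blocked by [9,13]×[4,11], reject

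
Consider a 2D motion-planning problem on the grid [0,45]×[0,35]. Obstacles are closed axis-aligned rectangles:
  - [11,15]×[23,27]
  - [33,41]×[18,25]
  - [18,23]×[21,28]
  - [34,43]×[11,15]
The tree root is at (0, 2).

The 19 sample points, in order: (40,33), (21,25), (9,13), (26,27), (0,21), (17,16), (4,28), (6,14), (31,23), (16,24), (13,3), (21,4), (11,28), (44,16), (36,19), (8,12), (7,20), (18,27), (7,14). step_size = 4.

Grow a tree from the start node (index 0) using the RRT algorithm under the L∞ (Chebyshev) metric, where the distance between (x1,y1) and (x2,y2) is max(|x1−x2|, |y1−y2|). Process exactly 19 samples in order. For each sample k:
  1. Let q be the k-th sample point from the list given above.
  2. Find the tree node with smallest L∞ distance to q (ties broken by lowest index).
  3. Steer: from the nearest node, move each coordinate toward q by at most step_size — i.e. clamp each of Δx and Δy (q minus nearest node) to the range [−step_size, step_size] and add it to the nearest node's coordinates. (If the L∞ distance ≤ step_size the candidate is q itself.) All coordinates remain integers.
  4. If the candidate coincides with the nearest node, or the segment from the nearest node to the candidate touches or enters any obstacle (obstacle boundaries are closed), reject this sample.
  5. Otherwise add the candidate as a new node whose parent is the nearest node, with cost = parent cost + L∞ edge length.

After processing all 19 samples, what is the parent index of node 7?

1. q=(40,33) nearest=0 d=40 new=(4,6) → add node 1 parent=0 cost=4
2. q=(21,25) nearest=1 d=19 new=(8,10) → add node 2 parent=1 cost=8
3. q=(9,13) nearest=2 d=3 new=(9,13) → add node 3 parent=2 cost=11
4. q=(26,27) nearest=3 d=17 new=(13,17) → add node 4 parent=3 cost=15
5. q=(0,21) nearest=3 d=9 new=(5,17) → add node 5 parent=3 cost=15
6. q=(17,16) nearest=4 d=4 new=(17,16) → add node 6 parent=4 cost=19
7. q=(4,28) nearest=4 d=11 new=(9,21) → add node 7 parent=4 cost=19
8. q=(6,14) nearest=3 d=3 new=(6,14) → add node 8 parent=3 cost=14
9. q=(31,23) nearest=6 d=14 new=(21,20) → add node 9 parent=6 cost=23
10. q=(16,24) nearest=9 d=5 new=(17,24) → blocked by [18,23]×[21,28], reject
11. q=(13,3) nearest=2 d=7 new=(12,6) → add node 10 parent=2 cost=12
12. q=(21,4) nearest=10 d=9 new=(16,4) → add node 11 parent=10 cost=16
13. q=(11,28) nearest=7 d=7 new=(11,25) → blocked by [11,15]×[23,27], reject
14. q=(44,16) nearest=9 d=23 new=(25,16) → add node 12 parent=9 cost=27
15. q=(36,19) nearest=12 d=11 new=(29,19) → add node 13 parent=12 cost=31
16. q=(8,12) nearest=3 d=1 new=(8,12) → add node 14 parent=3 cost=12
17. q=(7,20) nearest=7 d=2 new=(7,20) → add node 15 parent=7 cost=21
18. q=(18,27) nearest=9 d=7 new=(18,24) → blocked by [18,23]×[21,28], reject
19. q=(7,14) nearest=8 d=1 new=(7,14) → add node 16 parent=8 cost=15

Parent of node 7: 4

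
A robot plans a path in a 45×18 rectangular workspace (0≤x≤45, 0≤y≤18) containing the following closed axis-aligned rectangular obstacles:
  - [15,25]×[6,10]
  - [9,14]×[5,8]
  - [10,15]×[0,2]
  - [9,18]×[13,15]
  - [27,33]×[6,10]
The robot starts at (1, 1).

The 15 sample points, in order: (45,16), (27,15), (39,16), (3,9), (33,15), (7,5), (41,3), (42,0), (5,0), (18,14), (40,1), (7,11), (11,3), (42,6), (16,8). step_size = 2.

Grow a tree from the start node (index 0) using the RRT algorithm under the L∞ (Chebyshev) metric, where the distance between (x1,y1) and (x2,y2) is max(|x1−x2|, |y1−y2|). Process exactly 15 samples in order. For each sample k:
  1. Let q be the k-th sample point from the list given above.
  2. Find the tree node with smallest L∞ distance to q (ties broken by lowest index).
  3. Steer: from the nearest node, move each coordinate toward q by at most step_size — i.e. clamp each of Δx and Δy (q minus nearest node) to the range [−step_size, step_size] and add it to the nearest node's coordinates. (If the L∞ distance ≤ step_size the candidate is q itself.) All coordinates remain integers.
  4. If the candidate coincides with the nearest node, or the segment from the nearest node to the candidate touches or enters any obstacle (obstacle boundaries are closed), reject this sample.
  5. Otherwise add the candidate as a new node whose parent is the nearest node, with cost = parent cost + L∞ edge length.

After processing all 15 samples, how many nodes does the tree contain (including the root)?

Node count: 11

1. q=(45,16) nearest=0 d=44 new=(3,3) → add node 1 parent=0 cost=2
2. q=(27,15) nearest=1 d=24 new=(5,5) → add node 2 parent=1 cost=4
3. q=(39,16) nearest=2 d=34 new=(7,7) → add node 3 parent=2 cost=6
4. q=(3,9) nearest=2 d=4 new=(3,7) → add node 4 parent=2 cost=6
5. q=(33,15) nearest=3 d=26 new=(9,9) → add node 5 parent=3 cost=8
6. q=(7,5) nearest=2 d=2 new=(7,5) → add node 6 parent=2 cost=6
7. q=(41,3) nearest=5 d=32 new=(11,7) → blocked by [9,14]×[5,8], reject
8. q=(42,0) nearest=5 d=33 new=(11,7) → blocked by [9,14]×[5,8], reject
9. q=(5,0) nearest=1 d=3 new=(5,1) → add node 7 parent=1 cost=4
10. q=(18,14) nearest=5 d=9 new=(11,11) → add node 8 parent=5 cost=10
11. q=(40,1) nearest=8 d=29 new=(13,9) → add node 9 parent=8 cost=12
12. q=(7,11) nearest=5 d=2 new=(7,11) → add node 10 parent=5 cost=10
13. q=(11,3) nearest=3 d=4 new=(9,5) → blocked by [9,14]×[5,8], reject
14. q=(42,6) nearest=9 d=29 new=(15,7) → blocked by [15,25]×[6,10], reject
15. q=(16,8) nearest=9 d=3 new=(15,8) → blocked by [15,25]×[6,10], reject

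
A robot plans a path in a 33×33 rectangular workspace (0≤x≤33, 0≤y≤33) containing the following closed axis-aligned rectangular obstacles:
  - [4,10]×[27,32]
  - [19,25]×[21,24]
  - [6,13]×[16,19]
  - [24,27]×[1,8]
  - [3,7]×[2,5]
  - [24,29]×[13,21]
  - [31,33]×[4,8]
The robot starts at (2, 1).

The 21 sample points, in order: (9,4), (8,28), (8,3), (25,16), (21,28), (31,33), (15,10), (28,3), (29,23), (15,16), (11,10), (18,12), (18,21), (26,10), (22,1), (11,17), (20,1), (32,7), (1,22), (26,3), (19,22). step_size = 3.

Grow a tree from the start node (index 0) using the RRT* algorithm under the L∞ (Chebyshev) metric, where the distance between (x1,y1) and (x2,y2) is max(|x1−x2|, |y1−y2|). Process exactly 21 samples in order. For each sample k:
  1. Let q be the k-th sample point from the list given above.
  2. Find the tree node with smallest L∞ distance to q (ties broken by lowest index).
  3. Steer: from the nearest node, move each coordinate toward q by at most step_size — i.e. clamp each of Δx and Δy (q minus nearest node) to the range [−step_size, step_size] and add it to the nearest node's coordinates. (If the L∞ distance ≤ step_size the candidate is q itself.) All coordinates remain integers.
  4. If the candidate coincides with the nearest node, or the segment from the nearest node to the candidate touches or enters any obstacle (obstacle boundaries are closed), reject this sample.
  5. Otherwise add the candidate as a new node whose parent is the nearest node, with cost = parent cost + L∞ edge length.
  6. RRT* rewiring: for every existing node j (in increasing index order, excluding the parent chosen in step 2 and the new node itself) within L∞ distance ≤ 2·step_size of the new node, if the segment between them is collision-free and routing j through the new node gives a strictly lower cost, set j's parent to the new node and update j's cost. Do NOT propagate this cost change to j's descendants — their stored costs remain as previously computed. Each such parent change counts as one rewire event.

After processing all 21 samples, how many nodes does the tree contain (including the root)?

1. q=(9,4) nearest=0 d=7 new=(5,4) → blocked by [3,7]×[2,5], reject
2. q=(8,28) nearest=0 d=27 new=(5,4) → blocked by [3,7]×[2,5], reject
3. q=(8,3) nearest=0 d=6 new=(5,3) → blocked by [3,7]×[2,5], reject
4. q=(25,16) nearest=0 d=23 new=(5,4) → blocked by [3,7]×[2,5], reject
5. q=(21,28) nearest=0 d=27 new=(5,4) → blocked by [3,7]×[2,5], reject
6. q=(31,33) nearest=0 d=32 new=(5,4) → blocked by [3,7]×[2,5], reject
7. q=(15,10) nearest=0 d=13 new=(5,4) → blocked by [3,7]×[2,5], reject
8. q=(28,3) nearest=0 d=26 new=(5,3) → blocked by [3,7]×[2,5], reject
9. q=(29,23) nearest=0 d=27 new=(5,4) → blocked by [3,7]×[2,5], reject
10. q=(15,16) nearest=0 d=15 new=(5,4) → blocked by [3,7]×[2,5], reject
11. q=(11,10) nearest=0 d=9 new=(5,4) → blocked by [3,7]×[2,5], reject
12. q=(18,12) nearest=0 d=16 new=(5,4) → blocked by [3,7]×[2,5], reject
13. q=(18,21) nearest=0 d=20 new=(5,4) → blocked by [3,7]×[2,5], reject
14. q=(26,10) nearest=0 d=24 new=(5,4) → blocked by [3,7]×[2,5], reject
15. q=(22,1) nearest=0 d=20 new=(5,1) → add node 1 parent=0 cost=3
16. q=(11,17) nearest=0 d=16 new=(5,4) → blocked by [3,7]×[2,5], reject
17. q=(20,1) nearest=1 d=15 new=(8,1) → add node 2 parent=1 cost=6
18. q=(32,7) nearest=2 d=24 new=(11,4) → add node 3 parent=2 cost=9
19. q=(1,22) nearest=3 d=18 new=(8,7) → add node 4 parent=3 cost=12
20. q=(26,3) nearest=3 d=15 new=(14,3) → add node 5 parent=3 cost=12
21. q=(19,22) nearest=4 d=15 new=(11,10) → add node 6 parent=4 cost=15

Node count: 7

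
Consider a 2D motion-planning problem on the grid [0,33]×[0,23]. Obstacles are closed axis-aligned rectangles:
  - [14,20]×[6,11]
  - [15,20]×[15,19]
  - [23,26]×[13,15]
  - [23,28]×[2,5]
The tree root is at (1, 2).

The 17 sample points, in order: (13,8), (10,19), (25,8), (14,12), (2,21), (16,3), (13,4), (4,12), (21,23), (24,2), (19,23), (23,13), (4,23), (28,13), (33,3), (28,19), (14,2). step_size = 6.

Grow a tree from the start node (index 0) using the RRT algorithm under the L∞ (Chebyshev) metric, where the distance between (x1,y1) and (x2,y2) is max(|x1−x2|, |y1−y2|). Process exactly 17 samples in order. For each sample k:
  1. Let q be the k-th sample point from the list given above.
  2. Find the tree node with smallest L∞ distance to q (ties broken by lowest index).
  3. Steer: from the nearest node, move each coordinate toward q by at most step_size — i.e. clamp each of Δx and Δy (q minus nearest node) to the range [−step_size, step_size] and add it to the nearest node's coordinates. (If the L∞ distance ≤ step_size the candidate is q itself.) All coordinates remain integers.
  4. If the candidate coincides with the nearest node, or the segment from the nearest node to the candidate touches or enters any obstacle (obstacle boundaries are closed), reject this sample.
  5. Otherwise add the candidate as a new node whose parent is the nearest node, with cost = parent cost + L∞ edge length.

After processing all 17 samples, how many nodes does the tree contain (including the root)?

1. q=(13,8) nearest=0 d=12 new=(7,8) → add node 1 parent=0 cost=6
2. q=(10,19) nearest=1 d=11 new=(10,14) → add node 2 parent=1 cost=12
3. q=(25,8) nearest=2 d=15 new=(16,8) → blocked by [14,20]×[6,11], reject
4. q=(14,12) nearest=2 d=4 new=(14,12) → add node 3 parent=2 cost=16
5. q=(2,21) nearest=2 d=8 new=(4,20) → add node 4 parent=2 cost=18
6. q=(16,3) nearest=1 d=9 new=(13,3) → add node 5 parent=1 cost=12
7. q=(13,4) nearest=5 d=1 new=(13,4) → add node 6 parent=5 cost=13
8. q=(4,12) nearest=1 d=4 new=(4,12) → add node 7 parent=1 cost=10
9. q=(21,23) nearest=2 d=11 new=(16,20) → blocked by [15,20]×[15,19], reject
10. q=(24,2) nearest=3 d=10 new=(20,6) → blocked by [14,20]×[6,11], reject
11. q=(19,23) nearest=2 d=9 new=(16,20) → blocked by [15,20]×[15,19], reject
12. q=(23,13) nearest=3 d=9 new=(20,13) → add node 8 parent=3 cost=22
13. q=(4,23) nearest=4 d=3 new=(4,23) → add node 9 parent=4 cost=21
14. q=(28,13) nearest=8 d=8 new=(26,13) → blocked by [23,26]×[13,15], reject
15. q=(33,3) nearest=8 d=13 new=(26,7) → add node 10 parent=8 cost=28
16. q=(28,19) nearest=8 d=8 new=(26,19) → add node 11 parent=8 cost=28
17. q=(14,2) nearest=5 d=1 new=(14,2) → add node 12 parent=5 cost=13

Node count: 13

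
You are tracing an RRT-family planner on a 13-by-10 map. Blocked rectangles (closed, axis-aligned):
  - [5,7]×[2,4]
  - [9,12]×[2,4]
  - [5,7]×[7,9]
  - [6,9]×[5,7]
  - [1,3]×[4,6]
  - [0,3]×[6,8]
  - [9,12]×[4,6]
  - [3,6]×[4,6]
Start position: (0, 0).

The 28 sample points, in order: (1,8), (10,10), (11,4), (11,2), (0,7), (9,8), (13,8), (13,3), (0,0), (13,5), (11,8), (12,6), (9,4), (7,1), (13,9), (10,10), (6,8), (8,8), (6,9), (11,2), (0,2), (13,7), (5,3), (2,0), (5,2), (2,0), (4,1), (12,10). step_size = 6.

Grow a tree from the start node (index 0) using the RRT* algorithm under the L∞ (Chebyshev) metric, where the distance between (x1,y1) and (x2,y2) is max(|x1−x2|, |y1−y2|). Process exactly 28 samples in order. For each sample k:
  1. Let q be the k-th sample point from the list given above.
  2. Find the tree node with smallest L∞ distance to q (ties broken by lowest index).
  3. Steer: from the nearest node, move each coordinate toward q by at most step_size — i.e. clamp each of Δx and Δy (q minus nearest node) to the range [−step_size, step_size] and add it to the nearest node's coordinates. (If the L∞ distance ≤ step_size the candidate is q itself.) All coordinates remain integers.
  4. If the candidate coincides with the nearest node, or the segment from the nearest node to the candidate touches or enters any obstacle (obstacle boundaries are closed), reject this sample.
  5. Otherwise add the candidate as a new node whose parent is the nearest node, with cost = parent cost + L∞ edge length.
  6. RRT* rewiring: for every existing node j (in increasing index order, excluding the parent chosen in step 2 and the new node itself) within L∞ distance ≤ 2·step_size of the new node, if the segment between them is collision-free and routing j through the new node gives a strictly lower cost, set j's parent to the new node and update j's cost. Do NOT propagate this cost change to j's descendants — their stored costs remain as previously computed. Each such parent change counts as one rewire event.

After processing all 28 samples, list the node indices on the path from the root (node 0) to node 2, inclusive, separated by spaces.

1. q=(1,8) nearest=0 d=8 new=(1,6) → blocked by [1,3]×[4,6], reject
2. q=(10,10) nearest=0 d=10 new=(6,6) → blocked by [6,9]×[5,7], reject
3. q=(11,4) nearest=0 d=11 new=(6,4) → blocked by [5,7]×[2,4], reject
4. q=(11,2) nearest=0 d=11 new=(6,2) → blocked by [5,7]×[2,4], reject
5. q=(0,7) nearest=0 d=7 new=(0,6) → blocked by [0,3]×[6,8], reject
6. q=(9,8) nearest=0 d=9 new=(6,6) → blocked by [6,9]×[5,7], reject
7. q=(13,8) nearest=0 d=13 new=(6,6) → blocked by [6,9]×[5,7], reject
8. q=(13,3) nearest=0 d=13 new=(6,3) → blocked by [5,7]×[2,4], reject
9. q=(0,0) nearest=0 d=0 → coincident, reject
10. q=(13,5) nearest=0 d=13 new=(6,5) → blocked by [6,9]×[5,7], reject
11. q=(11,8) nearest=0 d=11 new=(6,6) → blocked by [6,9]×[5,7], reject
12. q=(12,6) nearest=0 d=12 new=(6,6) → blocked by [6,9]×[5,7], reject
13. q=(9,4) nearest=0 d=9 new=(6,4) → blocked by [5,7]×[2,4], reject
14. q=(7,1) nearest=0 d=7 new=(6,1) → add node 1 parent=0 cost=6
15. q=(13,9) nearest=1 d=8 new=(12,7) → blocked by [5,7]×[2,4], reject
16. q=(10,10) nearest=1 d=9 new=(10,7) → blocked by [5,7]×[2,4], reject
17. q=(6,8) nearest=1 d=7 new=(6,7) → blocked by [5,7]×[2,4], reject
18. q=(8,8) nearest=1 d=7 new=(8,7) → blocked by [5,7]×[2,4], reject
19. q=(6,9) nearest=1 d=8 new=(6,7) → blocked by [5,7]×[2,4], reject
20. q=(11,2) nearest=1 d=5 new=(11,2) → blocked by [9,12]×[2,4], reject
21. q=(0,2) nearest=0 d=2 new=(0,2) → add node 2 parent=0 cost=2
22. q=(13,7) nearest=1 d=7 new=(12,7) → blocked by [5,7]×[2,4], reject
23. q=(5,3) nearest=1 d=2 new=(5,3) → blocked by [5,7]×[2,4], reject
24. q=(2,0) nearest=0 d=2 new=(2,0) → add node 3 parent=0 cost=2
25. q=(5,2) nearest=1 d=1 new=(5,2) → blocked by [5,7]×[2,4], reject
26. q=(2,0) nearest=3 d=0 → coincident, reject
27. q=(4,1) nearest=1 d=2 new=(4,1) → add node 4 parent=1 cost=8
28. q=(12,10) nearest=1 d=9 new=(12,7) → blocked by [5,7]×[2,4], reject

Path: 0 2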